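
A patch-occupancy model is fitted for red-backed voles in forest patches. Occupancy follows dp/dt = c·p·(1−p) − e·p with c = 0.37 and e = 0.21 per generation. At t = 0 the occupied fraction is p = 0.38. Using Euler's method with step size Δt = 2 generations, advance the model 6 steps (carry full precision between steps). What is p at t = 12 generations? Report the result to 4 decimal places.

Update rule: p ← p + [c·p·(1−p) − e·p]·Δt with Δt = 2.
p: 0.38000 → 0.39474  (Δp = +0.01474)
p: 0.39474 → 0.40575  (Δp = +0.01101)
p: 0.40575 → 0.41376  (Δp = +0.00801)
p: 0.41376 → 0.41948  (Δp = +0.00572)
p: 0.41948 → 0.42350  (Δp = +0.00402)
p: 0.42350 → 0.42630  (Δp = +0.00280)

0.4263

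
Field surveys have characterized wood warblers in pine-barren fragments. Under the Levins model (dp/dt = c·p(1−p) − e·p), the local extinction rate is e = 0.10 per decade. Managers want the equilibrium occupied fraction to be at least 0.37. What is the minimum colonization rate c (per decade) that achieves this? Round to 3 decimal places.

0.159

p* = 1 − e/c ≥ 0.37 requires e/c ≤ 0.6300, i.e. c ≥ e/0.6300.
c_min = 0.10/0.6300 = 0.1587.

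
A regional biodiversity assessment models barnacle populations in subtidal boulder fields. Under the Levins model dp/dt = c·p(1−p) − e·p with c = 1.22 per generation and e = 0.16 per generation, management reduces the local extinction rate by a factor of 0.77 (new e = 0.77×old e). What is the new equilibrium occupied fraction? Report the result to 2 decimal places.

0.90

Before: p* = 1 − 0.16/1.22 = 0.8689.
After the change, c = 1.22, e = 0.1232, so p* = 1 − 0.1232/1.22 = 0.8990.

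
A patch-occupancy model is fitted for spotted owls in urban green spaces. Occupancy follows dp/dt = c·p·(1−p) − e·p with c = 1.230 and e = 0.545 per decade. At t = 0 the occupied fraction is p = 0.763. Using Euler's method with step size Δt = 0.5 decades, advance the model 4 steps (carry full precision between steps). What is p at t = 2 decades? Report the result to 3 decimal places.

0.582

Update rule: p ← p + [c·p·(1−p) − e·p]·Δt with Δt = 0.5.
step 1: Δp = -0.09671, p = 0.66629
step 2: Δp = -0.04482, p = 0.62147
step 3: Δp = -0.02468, p = 0.59680
step 4: Δp = -0.01464, p = 0.58216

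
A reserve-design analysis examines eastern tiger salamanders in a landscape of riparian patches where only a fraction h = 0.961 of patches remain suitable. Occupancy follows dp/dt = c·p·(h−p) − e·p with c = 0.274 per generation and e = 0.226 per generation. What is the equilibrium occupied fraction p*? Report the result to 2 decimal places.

Setting dp/dt = 0 and dividing by p* gives c·(h−p*) = e.
So p* = h − e/c = 0.961 − 0.226/0.274 = 0.961 − 0.8248 = 0.1362.

0.14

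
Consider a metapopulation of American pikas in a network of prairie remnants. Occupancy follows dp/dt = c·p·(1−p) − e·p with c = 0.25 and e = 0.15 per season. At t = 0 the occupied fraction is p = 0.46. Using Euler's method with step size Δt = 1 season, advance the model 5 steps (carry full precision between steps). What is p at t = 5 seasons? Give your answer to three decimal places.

Update rule: p ← p + [c·p·(1−p) − e·p]·Δt with Δt = 1.
p: 0.46000 → 0.45310  (Δp = -0.00690)
p: 0.45310 → 0.44709  (Δp = -0.00601)
p: 0.44709 → 0.44182  (Δp = -0.00526)
p: 0.44182 → 0.43720  (Δp = -0.00462)
p: 0.43720 → 0.43314  (Δp = -0.00407)

0.433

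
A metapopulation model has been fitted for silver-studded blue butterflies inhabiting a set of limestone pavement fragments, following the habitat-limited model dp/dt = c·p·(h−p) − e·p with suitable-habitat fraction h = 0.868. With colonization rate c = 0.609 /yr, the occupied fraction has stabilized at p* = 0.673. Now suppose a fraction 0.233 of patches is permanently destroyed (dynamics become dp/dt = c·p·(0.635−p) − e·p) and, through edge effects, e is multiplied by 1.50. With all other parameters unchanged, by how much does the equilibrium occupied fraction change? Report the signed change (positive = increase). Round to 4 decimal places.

-0.3305

Balance c(h−p*) = e gives e = 0.609×(0.868 − 0.67300) = 0.11875.
New p* = 0.635 − e/c = 0.635 − 0.17812/0.60900 = 0.34252.
Δp* = 0.34252 − 0.67300 = -0.33048.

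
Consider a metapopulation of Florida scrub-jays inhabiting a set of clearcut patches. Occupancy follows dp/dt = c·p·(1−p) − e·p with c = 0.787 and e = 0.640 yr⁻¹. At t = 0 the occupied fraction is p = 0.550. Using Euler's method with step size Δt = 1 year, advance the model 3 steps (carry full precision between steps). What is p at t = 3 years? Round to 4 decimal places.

Update rule: p ← p + [c·p·(1−p) − e·p]·Δt with Δt = 1.
  1  |  dp/dt·Δt = -0.157218  |  p_1 = 0.392783
  2  |  dp/dt·Δt = -0.063678  |  p_2 = 0.329105
  3  |  dp/dt·Δt = -0.036861  |  p_3 = 0.292243

0.2922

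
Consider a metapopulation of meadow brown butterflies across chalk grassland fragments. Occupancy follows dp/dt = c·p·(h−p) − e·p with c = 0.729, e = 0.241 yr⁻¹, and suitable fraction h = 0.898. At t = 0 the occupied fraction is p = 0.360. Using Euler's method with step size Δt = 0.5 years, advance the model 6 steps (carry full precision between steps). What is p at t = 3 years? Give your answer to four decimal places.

Update rule: p ← p + [c·p·(h−p) − e·p]·Δt with Δt = 0.5.
t = 0.5: p = 0.36000 + (+0.02722) = 0.38722
t = 1: p = 0.38722 + (+0.02543) = 0.41265
t = 1.5: p = 0.41265 + (+0.02328) = 0.43593
t = 2: p = 0.43593 + (+0.02089) = 0.45682
t = 2.5: p = 0.45682 + (+0.01841) = 0.47523
t = 3: p = 0.47523 + (+0.01597) = 0.49120

0.4912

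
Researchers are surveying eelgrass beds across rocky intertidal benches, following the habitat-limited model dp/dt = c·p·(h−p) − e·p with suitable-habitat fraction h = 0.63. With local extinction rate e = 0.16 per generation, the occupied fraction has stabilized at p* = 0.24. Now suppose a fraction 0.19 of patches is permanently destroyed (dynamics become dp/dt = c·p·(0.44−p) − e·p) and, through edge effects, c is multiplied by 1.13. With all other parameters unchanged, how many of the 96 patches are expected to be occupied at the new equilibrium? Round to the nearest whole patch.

9

Balance c(h−p*) = e gives c = e/(0.63 − 0.24000) = 0.16/0.39000 = 0.41026.
New p* = 0.44 − e/c = 0.44 − 0.16000/0.46359 = 0.09487.
Expected occupied = 96 × 0.09487 = 9.11 ≈ 9.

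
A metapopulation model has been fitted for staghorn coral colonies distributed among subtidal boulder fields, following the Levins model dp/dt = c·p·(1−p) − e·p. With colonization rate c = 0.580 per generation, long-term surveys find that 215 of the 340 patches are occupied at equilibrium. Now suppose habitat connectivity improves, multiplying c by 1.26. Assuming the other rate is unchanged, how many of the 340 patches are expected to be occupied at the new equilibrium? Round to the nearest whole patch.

Observed p* = 215/340 = 0.63235.
Balance c(1−p*) = e gives e = 0.580×(1 − 0.63235) = 0.21324.
New p* = 1 − e/c = 1 − 0.21324/0.73080 = 0.70821.
Expected occupied = 340 × 0.70821 = 240.79 ≈ 241.

241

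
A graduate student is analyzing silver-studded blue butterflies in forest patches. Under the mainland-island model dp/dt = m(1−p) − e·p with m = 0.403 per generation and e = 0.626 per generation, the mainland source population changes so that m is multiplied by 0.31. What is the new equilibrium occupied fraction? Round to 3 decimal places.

0.166

Before: p* = 0.403/(0.403+0.626) = 0.3916.
After: m = 0.12493, e = 0.626; p* = 0.12493/0.7509 = 0.1664.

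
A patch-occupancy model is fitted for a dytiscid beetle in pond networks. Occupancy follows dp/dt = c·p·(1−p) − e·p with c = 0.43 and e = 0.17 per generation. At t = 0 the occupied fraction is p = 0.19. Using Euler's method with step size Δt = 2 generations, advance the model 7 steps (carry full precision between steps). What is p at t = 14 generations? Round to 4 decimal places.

0.5843

Update rule: p ← p + [c·p·(1−p) − e·p]·Δt with Δt = 2.
step 1: Δp = +0.06775, p = 0.25775
step 2: Δp = +0.07690, p = 0.33465
step 3: Δp = +0.07771, p = 0.41236
step 4: Δp = +0.06819, p = 0.48055
step 5: Δp = +0.05129, p = 0.53184
step 6: Δp = +0.03330, p = 0.56514
step 7: Δp = +0.01920, p = 0.58434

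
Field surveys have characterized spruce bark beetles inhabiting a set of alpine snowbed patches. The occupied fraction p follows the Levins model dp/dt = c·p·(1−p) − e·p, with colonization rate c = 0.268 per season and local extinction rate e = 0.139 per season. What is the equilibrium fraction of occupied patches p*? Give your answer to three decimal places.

0.481

At equilibrium, colonization balances extinction: c·p*·(1−p*) = e·p*.
So p* = 1 − e/c = 1 − 0.139/0.268 = 1 − 0.5187 = 0.4813.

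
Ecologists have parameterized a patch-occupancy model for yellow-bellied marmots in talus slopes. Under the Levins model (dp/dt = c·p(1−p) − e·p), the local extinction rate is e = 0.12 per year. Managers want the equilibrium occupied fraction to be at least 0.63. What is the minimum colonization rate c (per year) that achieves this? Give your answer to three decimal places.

p* = 1 − e/c ≥ 0.63 requires e/c ≤ 0.3700, i.e. c ≥ e/0.3700.
c_min = 0.12/0.3700 = 0.3243.

0.324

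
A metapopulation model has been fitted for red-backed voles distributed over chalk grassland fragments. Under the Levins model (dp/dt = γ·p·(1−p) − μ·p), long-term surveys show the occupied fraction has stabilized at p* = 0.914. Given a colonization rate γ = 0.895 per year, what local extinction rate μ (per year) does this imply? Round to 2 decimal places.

At equilibrium γ(1−p*) = μ.
μ = 0.895 × (1 − 0.914) = 0.895 × 0.0860 = 0.0770.

0.08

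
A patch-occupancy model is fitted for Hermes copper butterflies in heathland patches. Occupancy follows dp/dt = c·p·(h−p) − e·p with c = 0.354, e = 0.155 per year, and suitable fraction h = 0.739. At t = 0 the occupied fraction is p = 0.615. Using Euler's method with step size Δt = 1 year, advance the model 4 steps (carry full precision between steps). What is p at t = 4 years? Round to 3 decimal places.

Update rule: p ← p + [c·p·(h−p) − e·p]·Δt with Δt = 1.
p: 0.61500 → 0.54667  (Δp = -0.06833)
p: 0.54667 → 0.49916  (Δp = -0.04751)
p: 0.49916 → 0.46417  (Δp = -0.03499)
p: 0.46417 → 0.43738  (Δp = -0.02679)

0.437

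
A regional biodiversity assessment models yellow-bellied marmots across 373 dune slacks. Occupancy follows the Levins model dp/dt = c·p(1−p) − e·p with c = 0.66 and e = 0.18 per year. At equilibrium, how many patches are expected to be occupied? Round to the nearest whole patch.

271

p* = 1 − e/c = 1 − 0.18/0.66 = 0.7273.
Expected occupied patches = N × p* = 373 × 0.7273 = 271.27 ≈ 271.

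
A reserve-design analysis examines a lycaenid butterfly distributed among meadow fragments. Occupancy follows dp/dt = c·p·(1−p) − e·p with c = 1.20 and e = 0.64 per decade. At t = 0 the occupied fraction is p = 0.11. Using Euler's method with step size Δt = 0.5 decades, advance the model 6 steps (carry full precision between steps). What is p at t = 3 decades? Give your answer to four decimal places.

Update rule: p ← p + [c·p·(1−p) − e·p]·Δt with Δt = 0.5.
t = 0.5: p = 0.11000 + (+0.02354) = 0.13354
t = 1: p = 0.13354 + (+0.02669) = 0.16023
t = 1.5: p = 0.16023 + (+0.02946) = 0.18969
t = 2: p = 0.18969 + (+0.03152) = 0.22122
t = 2.5: p = 0.22122 + (+0.03258) = 0.25379
t = 3: p = 0.25379 + (+0.03242) = 0.28621

0.2862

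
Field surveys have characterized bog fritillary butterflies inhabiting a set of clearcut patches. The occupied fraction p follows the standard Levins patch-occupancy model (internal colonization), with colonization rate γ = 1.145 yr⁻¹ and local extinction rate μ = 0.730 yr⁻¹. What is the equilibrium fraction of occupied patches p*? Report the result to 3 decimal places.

At equilibrium, colonization balances extinction: γ·p*·(1−p*) = μ·p*.
So p* = 1 − μ/γ = 1 − 0.730/1.145 = 1 − 0.6376 = 0.3624.

0.362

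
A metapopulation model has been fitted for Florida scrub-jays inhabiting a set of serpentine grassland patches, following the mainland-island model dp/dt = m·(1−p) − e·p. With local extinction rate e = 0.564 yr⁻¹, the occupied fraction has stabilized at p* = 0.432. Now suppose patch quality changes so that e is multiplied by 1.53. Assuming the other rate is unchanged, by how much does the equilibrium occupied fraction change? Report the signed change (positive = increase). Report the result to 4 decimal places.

-0.1000

Balance m(1−p*) = e·p* gives m = e·p*/(1−p*) = 0.564×0.43200/0.56800 = 0.42896.
New p* = m/(m+e) = 0.42896/(0.42896+0.86292) = 0.33204.
Δp* = 0.33204 − 0.43200 = -0.09996.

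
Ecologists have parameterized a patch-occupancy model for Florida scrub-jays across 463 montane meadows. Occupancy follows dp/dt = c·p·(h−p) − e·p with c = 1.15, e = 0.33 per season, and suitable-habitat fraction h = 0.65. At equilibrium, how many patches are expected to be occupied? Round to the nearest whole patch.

168

p* = h − e/c = 0.65 − 0.2870 = 0.3630.
Expected occupied patches = N × p* = 463 × 0.3630 = 168.09 ≈ 168.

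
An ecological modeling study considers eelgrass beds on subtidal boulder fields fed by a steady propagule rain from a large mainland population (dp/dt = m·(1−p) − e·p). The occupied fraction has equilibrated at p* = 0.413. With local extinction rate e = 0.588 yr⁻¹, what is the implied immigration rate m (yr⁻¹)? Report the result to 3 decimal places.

At equilibrium m(1−p*) = e·p*, so m = e·p*/(1−p*).
m = 0.588 × 0.413 / 0.5870 = 0.2428/0.5870 = 0.4137.

0.414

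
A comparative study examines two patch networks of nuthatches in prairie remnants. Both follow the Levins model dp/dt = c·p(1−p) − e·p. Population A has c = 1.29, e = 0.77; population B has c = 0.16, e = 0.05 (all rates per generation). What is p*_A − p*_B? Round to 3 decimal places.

-0.284

A: p*_A = 1 − 0.77/1.29 = 0.4031.
B: p*_B = 1 − 0.05/0.16 = 0.6875.
p*_A − p*_B = 0.4031 − 0.6875 = -0.2844.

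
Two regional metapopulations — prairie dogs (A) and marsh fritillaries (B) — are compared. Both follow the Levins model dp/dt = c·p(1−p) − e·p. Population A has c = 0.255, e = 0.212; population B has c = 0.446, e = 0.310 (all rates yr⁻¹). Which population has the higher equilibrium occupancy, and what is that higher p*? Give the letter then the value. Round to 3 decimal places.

B, 0.305

A: p*_A = 1 − 0.212/0.255 = 0.1686.
B: p*_B = 1 − 0.310/0.446 = 0.3049.
B is higher at 0.3049.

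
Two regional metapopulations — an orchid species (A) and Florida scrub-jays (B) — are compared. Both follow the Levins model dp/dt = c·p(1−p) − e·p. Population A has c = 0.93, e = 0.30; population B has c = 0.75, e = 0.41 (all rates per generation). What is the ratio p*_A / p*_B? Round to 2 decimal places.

1.49

A: p*_A = 1 − 0.30/0.93 = 0.6774.
B: p*_B = 1 − 0.41/0.75 = 0.4533.
p*_A / p*_B = 0.6774/0.4533 = 1.4943.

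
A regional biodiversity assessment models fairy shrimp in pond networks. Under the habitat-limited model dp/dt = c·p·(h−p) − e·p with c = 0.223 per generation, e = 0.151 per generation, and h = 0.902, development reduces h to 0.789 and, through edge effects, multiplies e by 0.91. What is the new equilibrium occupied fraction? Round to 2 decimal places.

0.17

Before: p* = h − e/c = 0.902 − 0.151/0.223 = 0.902 − 0.6771 = 0.2249.
After: c = 0.223, e = 0.13741, h = 0.789; p* = 0.789 − 0.13741/0.223 = 0.1728.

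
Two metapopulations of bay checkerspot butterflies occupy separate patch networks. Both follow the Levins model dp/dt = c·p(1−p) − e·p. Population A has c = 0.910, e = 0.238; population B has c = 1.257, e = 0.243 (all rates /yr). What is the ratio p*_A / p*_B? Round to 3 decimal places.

A: p*_A = 1 − 0.238/0.910 = 0.7385.
B: p*_B = 1 − 0.243/1.257 = 0.8067.
p*_A / p*_B = 0.7385/0.8067 = 0.9154.

0.915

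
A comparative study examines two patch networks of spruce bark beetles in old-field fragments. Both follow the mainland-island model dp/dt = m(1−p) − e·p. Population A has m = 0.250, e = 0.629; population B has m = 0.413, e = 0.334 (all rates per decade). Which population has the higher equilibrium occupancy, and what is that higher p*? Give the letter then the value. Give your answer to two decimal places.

A: p*_A = m/(m+e) = 0.250/0.8790 = 0.2844.
B: p*_B = 0.413/0.7470 = 0.5529.
B is higher at 0.5529.

B, 0.55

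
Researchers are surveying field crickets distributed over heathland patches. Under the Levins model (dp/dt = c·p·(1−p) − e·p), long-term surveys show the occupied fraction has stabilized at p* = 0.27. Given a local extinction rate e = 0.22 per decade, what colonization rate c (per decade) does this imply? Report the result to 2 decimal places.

0.30

At equilibrium c(1−p*) = e, so c = e/(1−p*).
c = 0.22/(1 − 0.27) = 0.22/0.7300 = 0.3014.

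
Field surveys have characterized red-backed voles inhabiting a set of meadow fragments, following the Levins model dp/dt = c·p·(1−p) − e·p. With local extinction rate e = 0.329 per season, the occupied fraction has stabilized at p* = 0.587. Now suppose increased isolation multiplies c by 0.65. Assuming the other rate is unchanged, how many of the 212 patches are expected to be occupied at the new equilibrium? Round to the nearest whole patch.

Balance c(1−p*) = e gives c = e/(1 − 0.58700) = 0.329/0.41300 = 0.79661.
New p* = 1 − e/c = 1 − 0.32900/0.51780 = 0.36462.
Expected occupied = 212 × 0.36462 = 77.30 ≈ 77.

77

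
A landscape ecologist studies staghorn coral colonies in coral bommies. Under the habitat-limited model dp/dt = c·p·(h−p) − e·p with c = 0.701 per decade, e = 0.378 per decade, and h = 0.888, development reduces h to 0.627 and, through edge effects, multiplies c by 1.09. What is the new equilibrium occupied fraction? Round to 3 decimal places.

Before: p* = h − e/c = 0.888 − 0.378/0.701 = 0.888 − 0.5392 = 0.3488.
After: c = 0.76409, e = 0.378, h = 0.627; p* = 0.627 − 0.378/0.76409 = 0.1323.

0.132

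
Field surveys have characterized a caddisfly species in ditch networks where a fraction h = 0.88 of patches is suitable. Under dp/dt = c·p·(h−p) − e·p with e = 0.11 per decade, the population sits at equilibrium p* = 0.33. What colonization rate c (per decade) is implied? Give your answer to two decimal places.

At equilibrium c(h−p*) = e, so c = e/(h−p*).
c = 0.11/(0.88 − 0.33) = 0.11/0.5500 = 0.2000.

0.20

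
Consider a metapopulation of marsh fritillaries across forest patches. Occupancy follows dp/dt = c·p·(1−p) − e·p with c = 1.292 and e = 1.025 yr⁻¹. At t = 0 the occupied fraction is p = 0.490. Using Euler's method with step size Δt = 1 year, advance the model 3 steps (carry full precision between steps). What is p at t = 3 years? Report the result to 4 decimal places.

0.2473

Update rule: p ← p + [c·p·(1−p) − e·p]·Δt with Δt = 1.
  1  |  dp/dt·Δt = -0.179379  |  p_1 = 0.310621
  2  |  dp/dt·Δt = -0.041723  |  p_2 = 0.268898
  3  |  dp/dt·Δt = -0.021624  |  p_3 = 0.247274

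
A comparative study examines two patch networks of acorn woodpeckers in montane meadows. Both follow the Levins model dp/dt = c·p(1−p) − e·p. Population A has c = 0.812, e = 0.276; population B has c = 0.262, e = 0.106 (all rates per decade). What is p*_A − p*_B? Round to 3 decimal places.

0.065

A: p*_A = 1 − 0.276/0.812 = 0.6601.
B: p*_B = 1 − 0.106/0.262 = 0.5954.
p*_A − p*_B = 0.6601 − 0.5954 = 0.0647.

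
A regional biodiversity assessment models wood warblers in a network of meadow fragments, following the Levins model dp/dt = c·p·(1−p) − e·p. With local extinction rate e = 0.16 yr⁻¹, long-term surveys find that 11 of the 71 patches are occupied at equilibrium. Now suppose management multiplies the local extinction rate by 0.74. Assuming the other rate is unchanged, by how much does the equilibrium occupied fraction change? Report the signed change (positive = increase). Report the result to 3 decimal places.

Observed p* = 11/71 = 0.15493.
Balance c(1−p*) = e gives c = e/(1 − 0.15493) = 0.16/0.84507 = 0.18933.
New p* = 1 − e/c = 1 − 0.11840/0.18933 = 0.37464.
Δp* = 0.37464 − 0.15493 = +0.21971.

0.220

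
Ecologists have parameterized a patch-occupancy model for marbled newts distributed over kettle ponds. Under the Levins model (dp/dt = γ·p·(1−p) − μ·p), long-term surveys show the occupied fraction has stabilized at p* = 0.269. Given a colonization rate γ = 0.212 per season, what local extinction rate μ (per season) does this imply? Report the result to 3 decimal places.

0.155

At equilibrium γ(1−p*) = μ.
μ = 0.212 × (1 − 0.269) = 0.212 × 0.7310 = 0.1550.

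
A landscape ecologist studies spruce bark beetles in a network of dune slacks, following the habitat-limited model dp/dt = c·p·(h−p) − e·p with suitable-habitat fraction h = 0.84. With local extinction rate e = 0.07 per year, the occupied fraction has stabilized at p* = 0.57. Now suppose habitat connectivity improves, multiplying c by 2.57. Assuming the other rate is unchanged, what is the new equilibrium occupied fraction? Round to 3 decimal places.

0.735

Balance c(h−p*) = e gives c = e/(0.84 − 0.57000) = 0.07/0.27000 = 0.25926.
New p* = 0.84 − e/c = 0.84 − 0.07000/0.66630 = 0.73494.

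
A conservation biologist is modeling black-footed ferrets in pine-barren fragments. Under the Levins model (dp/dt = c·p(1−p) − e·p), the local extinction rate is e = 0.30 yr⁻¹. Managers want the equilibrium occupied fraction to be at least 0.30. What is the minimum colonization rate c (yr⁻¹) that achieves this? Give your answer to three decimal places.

p* = 1 − e/c ≥ 0.30 requires e/c ≤ 0.7000, i.e. c ≥ e/0.7000.
c_min = 0.30/0.7000 = 0.4286.

0.429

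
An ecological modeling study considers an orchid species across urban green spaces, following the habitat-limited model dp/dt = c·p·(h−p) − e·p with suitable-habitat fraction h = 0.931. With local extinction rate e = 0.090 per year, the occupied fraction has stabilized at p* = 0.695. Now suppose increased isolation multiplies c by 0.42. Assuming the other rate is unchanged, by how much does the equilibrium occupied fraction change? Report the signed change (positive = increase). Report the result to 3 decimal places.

-0.326

Balance c(h−p*) = e gives c = e/(0.931 − 0.69500) = 0.090/0.23600 = 0.38136.
New p* = 0.931 − e/c = 0.931 − 0.09000/0.16017 = 0.36910.
Δp* = 0.36910 − 0.69500 = -0.32590.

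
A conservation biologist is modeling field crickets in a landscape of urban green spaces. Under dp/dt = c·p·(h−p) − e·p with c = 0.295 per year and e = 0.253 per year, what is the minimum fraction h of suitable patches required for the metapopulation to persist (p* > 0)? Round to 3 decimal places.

0.858

p* = h − e/c is positive only when h > e/c.
h_min = e/c = 0.253/0.295 = 0.8576.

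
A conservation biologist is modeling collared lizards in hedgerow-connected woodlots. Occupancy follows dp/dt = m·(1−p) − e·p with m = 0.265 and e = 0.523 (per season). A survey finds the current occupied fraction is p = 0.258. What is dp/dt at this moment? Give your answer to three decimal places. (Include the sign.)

0.062

Colonization term: m·(1−p) = 0.265×0.7420 = 0.19663.
Extinction term: e·p = 0.13493.
dp/dt = 0.19663 − 0.13493 = 0.06170.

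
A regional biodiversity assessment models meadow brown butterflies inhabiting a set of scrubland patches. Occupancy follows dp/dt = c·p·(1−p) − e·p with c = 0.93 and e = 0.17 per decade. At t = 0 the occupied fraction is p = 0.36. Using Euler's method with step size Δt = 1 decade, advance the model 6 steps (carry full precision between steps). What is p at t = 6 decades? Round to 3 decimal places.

0.816

Update rule: p ← p + [c·p·(1−p) − e·p]·Δt with Δt = 1.
  1  |  dp/dt·Δt = +0.153072  |  p_1 = 0.513072
  2  |  dp/dt·Δt = +0.145119  |  p_2 = 0.658191
  3  |  dp/dt·Δt = +0.097335  |  p_3 = 0.755526
  4  |  dp/dt·Δt = +0.043338  |  p_4 = 0.798864
  5  |  dp/dt·Δt = +0.013626  |  p_5 = 0.812490
  6  |  dp/dt·Δt = +0.003562  |  p_6 = 0.816052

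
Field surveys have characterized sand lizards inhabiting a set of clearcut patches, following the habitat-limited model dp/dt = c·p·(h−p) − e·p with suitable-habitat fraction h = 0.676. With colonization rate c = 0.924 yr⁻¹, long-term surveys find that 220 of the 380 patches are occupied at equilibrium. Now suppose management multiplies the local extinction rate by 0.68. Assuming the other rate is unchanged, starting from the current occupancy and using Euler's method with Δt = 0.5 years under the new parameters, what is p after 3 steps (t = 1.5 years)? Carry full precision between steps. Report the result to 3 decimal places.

0.598

Observed p* = 220/380 = 0.57895.
Balance c(h−p*) = e gives e = 0.924×(0.676 − 0.57895) = 0.08968.
Starting from p₀ = 0.57895; update p ← p + (dp/dt)·Δt with the new parameters.
t = 0.5: p = 0.57895 + (+0.00831) = 0.58725
t = 1: p = 0.58725 + (+0.00617) = 0.59343
t = 1.5: p = 0.59343 + (+0.00454) = 0.59797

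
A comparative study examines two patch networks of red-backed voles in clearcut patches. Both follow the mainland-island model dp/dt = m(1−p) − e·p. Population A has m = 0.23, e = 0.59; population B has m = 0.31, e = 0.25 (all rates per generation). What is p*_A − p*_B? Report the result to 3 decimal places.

-0.273

A: p*_A = m/(m+e) = 0.23/0.8200 = 0.2805.
B: p*_B = 0.31/0.5600 = 0.5536.
p*_A − p*_B = 0.2805 − 0.5536 = -0.2731.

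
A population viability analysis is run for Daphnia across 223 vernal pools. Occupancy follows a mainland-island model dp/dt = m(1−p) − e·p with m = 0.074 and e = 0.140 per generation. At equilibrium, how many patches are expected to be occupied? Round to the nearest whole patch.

p* = m/(m+e) = 0.074/0.2140 = 0.3458.
Expected occupied patches = N × p* = 223 × 0.3458 = 77.11 ≈ 77.

77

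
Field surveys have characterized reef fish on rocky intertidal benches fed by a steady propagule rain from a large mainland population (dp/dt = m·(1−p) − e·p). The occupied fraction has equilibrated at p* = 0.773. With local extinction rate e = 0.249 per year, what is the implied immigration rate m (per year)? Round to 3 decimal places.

0.848

At equilibrium m(1−p*) = e·p*, so m = e·p*/(1−p*).
m = 0.249 × 0.773 / 0.2270 = 0.1925/0.2270 = 0.8479.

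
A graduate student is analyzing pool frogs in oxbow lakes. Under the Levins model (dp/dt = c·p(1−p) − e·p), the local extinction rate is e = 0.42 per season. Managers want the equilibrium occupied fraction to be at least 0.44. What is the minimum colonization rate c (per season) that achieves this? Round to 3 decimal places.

0.750

p* = 1 − e/c ≥ 0.44 requires e/c ≤ 0.5600, i.e. c ≥ e/0.5600.
c_min = 0.42/0.5600 = 0.7500.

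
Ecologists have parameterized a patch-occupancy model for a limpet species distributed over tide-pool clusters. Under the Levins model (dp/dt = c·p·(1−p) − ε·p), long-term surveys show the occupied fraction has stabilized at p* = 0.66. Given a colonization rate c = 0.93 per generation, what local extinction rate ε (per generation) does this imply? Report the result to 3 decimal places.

0.316

At equilibrium c(1−p*) = ε.
ε = 0.93 × (1 − 0.66) = 0.93 × 0.3400 = 0.3162.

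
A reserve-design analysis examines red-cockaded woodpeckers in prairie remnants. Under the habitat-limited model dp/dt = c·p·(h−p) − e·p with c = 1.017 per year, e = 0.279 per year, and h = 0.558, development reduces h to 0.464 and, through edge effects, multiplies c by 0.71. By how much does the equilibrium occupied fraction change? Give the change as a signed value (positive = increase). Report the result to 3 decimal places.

Before: p* = h − e/c = 0.558 − 0.279/1.017 = 0.558 − 0.2743 = 0.2837.
After: c = 0.72207, e = 0.279, h = 0.464; p* = 0.464 − 0.279/0.72207 = 0.0776.
Δp* = 0.0776 − 0.2837 = -0.2061.

-0.206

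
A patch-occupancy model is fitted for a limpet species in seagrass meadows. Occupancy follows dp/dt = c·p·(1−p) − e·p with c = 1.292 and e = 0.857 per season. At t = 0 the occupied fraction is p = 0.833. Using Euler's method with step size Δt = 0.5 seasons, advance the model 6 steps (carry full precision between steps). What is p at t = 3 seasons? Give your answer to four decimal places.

0.3763

Update rule: p ← p + [c·p·(1−p) − e·p]·Δt with Δt = 0.5.
step 1: Δp = -0.26707, p = 0.56593
step 2: Δp = -0.08381, p = 0.48212
step 3: Δp = -0.04529, p = 0.43682
step 4: Δp = -0.02826, p = 0.40857
step 5: Δp = -0.01897, p = 0.38960
step 6: Δp = -0.01332, p = 0.37628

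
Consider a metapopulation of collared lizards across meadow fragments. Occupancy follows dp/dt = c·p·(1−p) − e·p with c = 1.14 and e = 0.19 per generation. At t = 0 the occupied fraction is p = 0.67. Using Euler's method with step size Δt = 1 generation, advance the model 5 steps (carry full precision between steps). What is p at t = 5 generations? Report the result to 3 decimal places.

0.833

Update rule: p ← p + [c·p·(1−p) − e·p]·Δt with Δt = 1.
p: 0.67000 → 0.79475  (Δp = +0.12475)
p: 0.79475 → 0.82971  (Δp = +0.03495)
p: 0.82971 → 0.83314  (Δp = +0.00343)
p: 0.83314 → 0.83332  (Δp = +0.00019)
p: 0.83332 → 0.83333  (Δp = +0.00001)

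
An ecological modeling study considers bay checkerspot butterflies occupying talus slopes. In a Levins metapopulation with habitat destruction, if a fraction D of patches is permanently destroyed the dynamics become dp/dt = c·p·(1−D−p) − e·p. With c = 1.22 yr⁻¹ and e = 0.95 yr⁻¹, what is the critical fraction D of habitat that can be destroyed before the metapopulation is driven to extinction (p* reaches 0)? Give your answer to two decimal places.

The nontrivial equilibrium is p* = (1−D) − e/c; extinction occurs when this hits zero.
So D_crit = 1 − e/c = 1 − 0.95/1.22 = 1 − 0.7787 = 0.2213.
Note this equals the original equilibrium occupancy — the Levins extinction-debt result.

0.22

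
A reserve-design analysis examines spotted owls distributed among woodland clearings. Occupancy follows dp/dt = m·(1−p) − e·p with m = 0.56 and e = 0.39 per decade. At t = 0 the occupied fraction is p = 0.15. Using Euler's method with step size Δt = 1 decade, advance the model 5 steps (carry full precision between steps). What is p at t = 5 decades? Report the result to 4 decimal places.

0.5895

Update rule: p ← p + [m·(1−p) − e·p]·Δt with Δt = 1.
p: 0.15000 → 0.56750  (Δp = +0.41750)
p: 0.56750 → 0.58837  (Δp = +0.02088)
p: 0.58837 → 0.58942  (Δp = +0.00104)
p: 0.58942 → 0.58947  (Δp = +0.00005)
p: 0.58947 → 0.58947  (Δp = +0.00000)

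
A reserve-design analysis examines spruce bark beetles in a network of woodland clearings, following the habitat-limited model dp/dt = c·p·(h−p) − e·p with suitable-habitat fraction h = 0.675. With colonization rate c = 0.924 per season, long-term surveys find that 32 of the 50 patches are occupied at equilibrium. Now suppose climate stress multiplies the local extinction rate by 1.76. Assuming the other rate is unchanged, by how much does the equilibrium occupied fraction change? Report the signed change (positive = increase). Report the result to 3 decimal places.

Observed p* = 32/50 = 0.64000.
Balance c(h−p*) = e gives e = 0.924×(0.675 − 0.64000) = 0.03234.
New p* = 0.675 − e/c = 0.675 − 0.05692/0.92400 = 0.61340.
Δp* = 0.61340 − 0.64000 = -0.02660.

-0.027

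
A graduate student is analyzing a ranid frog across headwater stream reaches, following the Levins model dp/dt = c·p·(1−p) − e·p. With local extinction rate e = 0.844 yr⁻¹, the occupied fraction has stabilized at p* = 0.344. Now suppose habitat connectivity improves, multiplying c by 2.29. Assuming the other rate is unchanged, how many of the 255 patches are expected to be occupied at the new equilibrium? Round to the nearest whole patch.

Balance c(1−p*) = e gives c = e/(1 − 0.34400) = 0.844/0.65600 = 1.28659.
New p* = 1 − e/c = 1 − 0.84400/2.94629 = 0.71354.
Expected occupied = 255 × 0.71354 = 181.95 ≈ 182.

182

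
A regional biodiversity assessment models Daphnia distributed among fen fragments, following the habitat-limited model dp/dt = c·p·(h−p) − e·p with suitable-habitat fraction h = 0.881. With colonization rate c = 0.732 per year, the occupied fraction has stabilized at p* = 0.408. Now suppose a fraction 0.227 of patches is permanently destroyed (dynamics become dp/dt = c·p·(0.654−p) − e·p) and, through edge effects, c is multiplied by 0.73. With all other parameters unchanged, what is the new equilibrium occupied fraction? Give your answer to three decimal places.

Balance c(h−p*) = e gives e = 0.732×(0.881 − 0.40800) = 0.34624.
New p* = 0.654 − e/c = 0.654 − 0.34624/0.53436 = 0.00605.

0.006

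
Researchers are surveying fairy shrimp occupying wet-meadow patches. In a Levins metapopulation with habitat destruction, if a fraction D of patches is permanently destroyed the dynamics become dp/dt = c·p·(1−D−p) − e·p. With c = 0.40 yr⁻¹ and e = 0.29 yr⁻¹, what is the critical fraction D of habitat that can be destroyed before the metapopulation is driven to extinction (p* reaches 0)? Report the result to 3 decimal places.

The nontrivial equilibrium is p* = (1−D) − e/c; extinction occurs when this hits zero.
So D_crit = 1 − e/c = 1 − 0.29/0.40 = 1 − 0.7250 = 0.2750.
This equals the undisturbed p*, a classic result of Lande's extension.

0.275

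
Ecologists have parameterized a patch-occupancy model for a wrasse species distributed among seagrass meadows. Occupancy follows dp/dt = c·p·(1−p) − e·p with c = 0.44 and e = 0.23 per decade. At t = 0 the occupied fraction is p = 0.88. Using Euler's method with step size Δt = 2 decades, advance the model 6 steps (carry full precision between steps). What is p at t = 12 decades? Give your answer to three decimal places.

Update rule: p ← p + [c·p·(1−p) − e·p]·Δt with Δt = 2.
p: 0.88000 → 0.56813  (Δp = -0.31187)
p: 0.56813 → 0.52270  (Δp = -0.04542)
p: 0.52270 → 0.50181  (Δp = -0.02090)
p: 0.50181 → 0.49097  (Δp = -0.01083)
p: 0.49097 → 0.48505  (Δp = -0.00592)
p: 0.48505 → 0.48173  (Δp = -0.00332)

0.482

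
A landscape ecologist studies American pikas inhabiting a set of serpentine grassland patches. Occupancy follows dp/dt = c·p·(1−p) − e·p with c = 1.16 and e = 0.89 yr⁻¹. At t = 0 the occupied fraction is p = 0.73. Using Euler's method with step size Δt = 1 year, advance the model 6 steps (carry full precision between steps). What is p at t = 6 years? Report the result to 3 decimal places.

0.244

Update rule: p ← p + [c·p·(1−p) − e·p]·Δt with Δt = 1.
step 1: Δp = -0.42106, p = 0.30894
step 2: Δp = -0.02730, p = 0.28164
step 3: Δp = -0.01597, p = 0.26567
step 4: Δp = -0.01014, p = 0.25553
step 5: Δp = -0.00675, p = 0.24878
step 6: Δp = -0.00462, p = 0.24415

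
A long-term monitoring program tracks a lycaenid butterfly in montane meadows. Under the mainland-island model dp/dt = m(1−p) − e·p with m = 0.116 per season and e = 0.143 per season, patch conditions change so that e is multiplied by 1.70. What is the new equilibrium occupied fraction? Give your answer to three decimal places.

0.323

Before: p* = 0.116/(0.116+0.143) = 0.4479.
After: m = 0.116, e = 0.2431; p* = 0.116/0.3591 = 0.3230.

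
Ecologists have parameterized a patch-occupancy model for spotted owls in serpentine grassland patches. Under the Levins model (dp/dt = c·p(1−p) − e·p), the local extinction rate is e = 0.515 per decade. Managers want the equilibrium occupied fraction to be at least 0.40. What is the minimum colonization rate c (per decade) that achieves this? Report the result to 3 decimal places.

0.858

p* = 1 − e/c ≥ 0.40 requires e/c ≤ 0.6000, i.e. c ≥ e/0.6000.
c_min = 0.515/0.6000 = 0.8583.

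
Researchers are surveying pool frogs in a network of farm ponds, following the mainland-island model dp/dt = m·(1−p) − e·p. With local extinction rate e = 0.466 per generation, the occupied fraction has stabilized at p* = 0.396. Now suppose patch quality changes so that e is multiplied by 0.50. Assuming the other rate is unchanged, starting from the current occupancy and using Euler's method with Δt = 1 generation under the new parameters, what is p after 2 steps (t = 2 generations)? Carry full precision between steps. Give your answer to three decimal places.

0.531

Balance m(1−p*) = e·p* gives m = e·p*/(1−p*) = 0.466×0.39600/0.60400 = 0.30552.
Starting from p₀ = 0.39600; update p ← p + (dp/dt)·Δt with the new parameters.
t = 1: p = 0.39600 + (+0.09227) = 0.48827
t = 2: p = 0.48827 + (+0.04258) = 0.53085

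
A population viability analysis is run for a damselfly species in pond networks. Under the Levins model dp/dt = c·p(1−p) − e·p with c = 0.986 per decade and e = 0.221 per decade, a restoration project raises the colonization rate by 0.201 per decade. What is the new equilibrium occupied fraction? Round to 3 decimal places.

0.814

Before: p* = 1 − 0.221/0.986 = 0.7759.
After the change, c = 1.187, e = 0.221, so p* = 1 − 0.221/1.187 = 0.8138.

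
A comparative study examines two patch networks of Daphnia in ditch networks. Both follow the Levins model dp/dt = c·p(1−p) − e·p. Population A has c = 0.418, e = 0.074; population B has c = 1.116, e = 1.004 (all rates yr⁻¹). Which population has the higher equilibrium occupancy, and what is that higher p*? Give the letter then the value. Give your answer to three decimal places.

A: p*_A = 1 − 0.074/0.418 = 0.8230.
B: p*_B = 1 − 1.004/1.116 = 0.1004.
A is higher at 0.8230.

A, 0.823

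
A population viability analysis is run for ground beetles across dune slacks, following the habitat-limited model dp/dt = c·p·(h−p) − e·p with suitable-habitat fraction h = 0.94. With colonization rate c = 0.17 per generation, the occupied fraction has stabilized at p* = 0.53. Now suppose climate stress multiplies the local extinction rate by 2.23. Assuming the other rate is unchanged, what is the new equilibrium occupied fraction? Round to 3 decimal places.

0.026

Balance c(h−p*) = e gives e = 0.17×(0.94 − 0.53000) = 0.06970.
New p* = 0.94 − e/c = 0.94 − 0.15543/0.17000 = 0.02571.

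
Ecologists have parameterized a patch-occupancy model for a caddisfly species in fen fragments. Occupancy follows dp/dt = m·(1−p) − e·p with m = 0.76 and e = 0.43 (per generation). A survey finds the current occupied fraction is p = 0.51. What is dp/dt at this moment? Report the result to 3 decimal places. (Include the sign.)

0.153

Colonization term: m·(1−p) = 0.76×0.4900 = 0.37240.
Extinction term: e·p = 0.21930.
dp/dt = 0.37240 − 0.21930 = 0.15310.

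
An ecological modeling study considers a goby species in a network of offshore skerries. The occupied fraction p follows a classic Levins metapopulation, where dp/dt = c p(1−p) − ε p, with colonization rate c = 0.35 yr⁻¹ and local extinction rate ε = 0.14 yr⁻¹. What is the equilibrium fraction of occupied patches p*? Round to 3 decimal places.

0.600

Setting dp/dt = 0 and dividing through by p* gives c·(1−p*) = ε.
So p* = 1 − ε/c = 1 − 0.14/0.35 = 1 − 0.4000 = 0.6000.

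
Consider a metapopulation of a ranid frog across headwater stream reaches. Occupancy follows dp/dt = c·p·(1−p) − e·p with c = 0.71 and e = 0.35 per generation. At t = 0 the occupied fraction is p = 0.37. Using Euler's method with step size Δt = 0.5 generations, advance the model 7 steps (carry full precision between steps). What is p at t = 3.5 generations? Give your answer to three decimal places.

Update rule: p ← p + [c·p·(1−p) − e·p]·Δt with Δt = 0.5.
p: 0.37000 → 0.38800  (Δp = +0.01800)
p: 0.38800 → 0.40440  (Δp = +0.01640)
p: 0.40440 → 0.41913  (Δp = +0.01474)
p: 0.41913 → 0.43221  (Δp = +0.01308)
p: 0.43221 → 0.44369  (Δp = +0.01148)
p: 0.44369 → 0.45367  (Δp = +0.00998)
p: 0.45367 → 0.46227  (Δp = +0.00860)

0.462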